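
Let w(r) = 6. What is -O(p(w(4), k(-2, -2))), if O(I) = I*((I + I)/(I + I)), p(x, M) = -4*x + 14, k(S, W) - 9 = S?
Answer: 10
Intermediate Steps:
k(S, W) = 9 + S
p(x, M) = 14 - 4*x
O(I) = I (O(I) = I*((2*I)/((2*I))) = I*((2*I)*(1/(2*I))) = I*1 = I)
-O(p(w(4), k(-2, -2))) = -(14 - 4*6) = -(14 - 24) = -1*(-10) = 10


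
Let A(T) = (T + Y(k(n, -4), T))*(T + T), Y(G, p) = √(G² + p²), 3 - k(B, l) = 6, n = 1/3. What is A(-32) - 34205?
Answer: -32157 - 64*√1033 ≈ -34214.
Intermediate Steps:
n = ⅓ (n = 1*(⅓) = ⅓ ≈ 0.33333)
k(B, l) = -3 (k(B, l) = 3 - 1*6 = 3 - 6 = -3)
A(T) = 2*T*(T + √(9 + T²)) (A(T) = (T + √((-3)² + T²))*(T + T) = (T + √(9 + T²))*(2*T) = 2*T*(T + √(9 + T²)))
A(-32) - 34205 = 2*(-32)*(-32 + √(9 + (-32)²)) - 34205 = 2*(-32)*(-32 + √(9 + 1024)) - 34205 = 2*(-32)*(-32 + √1033) - 34205 = (2048 - 64*√1033) - 34205 = -32157 - 64*√1033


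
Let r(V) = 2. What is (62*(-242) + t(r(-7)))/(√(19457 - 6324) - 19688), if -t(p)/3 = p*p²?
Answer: 12863968/16852357 + 15028*√13133/387604211 ≈ 0.76778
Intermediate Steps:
t(p) = -3*p³ (t(p) = -3*p*p² = -3*p³)
(62*(-242) + t(r(-7)))/(√(19457 - 6324) - 19688) = (62*(-242) - 3*2³)/(√(19457 - 6324) - 19688) = (-15004 - 3*8)/(√13133 - 19688) = (-15004 - 24)/(-19688 + √13133) = -15028/(-19688 + √13133)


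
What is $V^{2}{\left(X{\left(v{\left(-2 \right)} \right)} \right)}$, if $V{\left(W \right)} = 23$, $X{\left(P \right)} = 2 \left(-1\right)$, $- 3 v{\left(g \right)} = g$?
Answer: $529$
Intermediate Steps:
$v{\left(g \right)} = - \frac{g}{3}$
$X{\left(P \right)} = -2$
$V^{2}{\left(X{\left(v{\left(-2 \right)} \right)} \right)} = 23^{2} = 529$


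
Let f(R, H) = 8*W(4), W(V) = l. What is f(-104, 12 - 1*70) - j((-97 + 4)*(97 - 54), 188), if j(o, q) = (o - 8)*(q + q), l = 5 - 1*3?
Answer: 1506648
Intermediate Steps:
l = 2 (l = 5 - 3 = 2)
W(V) = 2
f(R, H) = 16 (f(R, H) = 8*2 = 16)
j(o, q) = 2*q*(-8 + o) (j(o, q) = (-8 + o)*(2*q) = 2*q*(-8 + o))
f(-104, 12 - 1*70) - j((-97 + 4)*(97 - 54), 188) = 16 - 2*188*(-8 + (-97 + 4)*(97 - 54)) = 16 - 2*188*(-8 - 93*43) = 16 - 2*188*(-8 - 3999) = 16 - 2*188*(-4007) = 16 - 1*(-1506632) = 16 + 1506632 = 1506648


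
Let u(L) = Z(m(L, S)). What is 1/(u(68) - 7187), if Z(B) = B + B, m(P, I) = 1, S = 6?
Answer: -1/7185 ≈ -0.00013918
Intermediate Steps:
Z(B) = 2*B
u(L) = 2 (u(L) = 2*1 = 2)
1/(u(68) - 7187) = 1/(2 - 7187) = 1/(-7185) = -1/7185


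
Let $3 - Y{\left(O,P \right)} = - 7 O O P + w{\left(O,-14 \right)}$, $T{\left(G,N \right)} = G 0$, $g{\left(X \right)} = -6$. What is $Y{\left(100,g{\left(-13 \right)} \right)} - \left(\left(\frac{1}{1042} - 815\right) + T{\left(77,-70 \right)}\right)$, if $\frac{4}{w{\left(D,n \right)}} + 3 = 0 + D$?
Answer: $- \frac{42368405733}{101074} \approx -4.1918 \cdot 10^{5}$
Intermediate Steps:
$w{\left(D,n \right)} = \frac{4}{-3 + D}$ ($w{\left(D,n \right)} = \frac{4}{-3 + \left(0 + D\right)} = \frac{4}{-3 + D}$)
$T{\left(G,N \right)} = 0$
$Y{\left(O,P \right)} = 3 - \frac{4}{-3 + O} + 7 P O^{2}$ ($Y{\left(O,P \right)} = 3 - \left(- 7 O O P + \frac{4}{-3 + O}\right) = 3 - \left(- 7 O^{2} P + \frac{4}{-3 + O}\right) = 3 - \left(- 7 P O^{2} + \frac{4}{-3 + O}\right) = 3 - \left(\frac{4}{-3 + O} - 7 P O^{2}\right) = 3 + \left(- \frac{4}{-3 + O} + 7 P O^{2}\right) = 3 - \frac{4}{-3 + O} + 7 P O^{2}$)
$Y{\left(100,g{\left(-13 \right)} \right)} - \left(\left(\frac{1}{1042} - 815\right) + T{\left(77,-70 \right)}\right) = \frac{-4 + \left(-3 + 100\right) \left(3 + 7 \left(-6\right) 100^{2}\right)}{-3 + 100} - \left(\left(\frac{1}{1042} - 815\right) + 0\right) = \frac{-4 + 97 \left(3 + 7 \left(-6\right) 10000\right)}{97} - \left(\left(\frac{1}{1042} - 815\right) + 0\right) = \frac{-4 + 97 \left(3 - 420000\right)}{97} - \left(- \frac{849229}{1042} + 0\right) = \frac{-4 + 97 \left(-419997\right)}{97} - - \frac{849229}{1042} = \frac{-4 - 40739709}{97} + \frac{849229}{1042} = \frac{1}{97} \left(-40739713\right) + \frac{849229}{1042} = - \frac{40739713}{97} + \frac{849229}{1042} = - \frac{42368405733}{101074}$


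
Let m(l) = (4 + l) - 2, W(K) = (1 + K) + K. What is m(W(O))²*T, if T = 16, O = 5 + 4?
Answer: 7056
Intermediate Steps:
O = 9
W(K) = 1 + 2*K
m(l) = 2 + l
m(W(O))²*T = (2 + (1 + 2*9))²*16 = (2 + (1 + 18))²*16 = (2 + 19)²*16 = 21²*16 = 441*16 = 7056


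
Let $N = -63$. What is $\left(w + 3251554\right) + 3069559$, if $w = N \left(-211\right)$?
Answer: $6334406$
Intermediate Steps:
$w = 13293$ ($w = \left(-63\right) \left(-211\right) = 13293$)
$\left(w + 3251554\right) + 3069559 = \left(13293 + 3251554\right) + 3069559 = 3264847 + 3069559 = 6334406$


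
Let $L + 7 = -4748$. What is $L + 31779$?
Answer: $27024$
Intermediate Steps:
$L = -4755$ ($L = -7 - 4748 = -4755$)
$L + 31779 = -4755 + 31779 = 27024$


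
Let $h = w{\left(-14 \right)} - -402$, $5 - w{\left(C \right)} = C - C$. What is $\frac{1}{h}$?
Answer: $\frac{1}{407} \approx 0.002457$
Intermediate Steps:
$w{\left(C \right)} = 5$ ($w{\left(C \right)} = 5 - \left(C - C\right) = 5 - 0 = 5 + 0 = 5$)
$h = 407$ ($h = 5 - -402 = 5 + 402 = 407$)
$\frac{1}{h} = \frac{1}{407}$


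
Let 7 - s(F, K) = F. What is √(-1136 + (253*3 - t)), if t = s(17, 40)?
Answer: I*√367 ≈ 19.157*I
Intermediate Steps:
s(F, K) = 7 - F
t = -10 (t = 7 - 1*17 = 7 - 17 = -10)
√(-1136 + (253*3 - t)) = √(-1136 + (253*3 - 1*(-10))) = √(-1136 + (759 + 10)) = √(-1136 + 769) = √(-367) = I*√367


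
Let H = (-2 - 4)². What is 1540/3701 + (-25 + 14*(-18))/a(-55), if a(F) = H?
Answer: -969737/133236 ≈ -7.2783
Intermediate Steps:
H = 36 (H = (-6)² = 36)
a(F) = 36
1540/3701 + (-25 + 14*(-18))/a(-55) = 1540/3701 + (-25 + 14*(-18))/36 = 1540*(1/3701) + (-25 - 252)*(1/36) = 1540/3701 - 277*1/36 = 1540/3701 - 277/36 = -969737/133236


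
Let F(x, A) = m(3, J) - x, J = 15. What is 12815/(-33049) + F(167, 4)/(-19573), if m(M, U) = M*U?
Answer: -246796017/646868077 ≈ -0.38152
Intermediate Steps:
F(x, A) = 45 - x (F(x, A) = 3*15 - x = 45 - x)
12815/(-33049) + F(167, 4)/(-19573) = 12815/(-33049) + (45 - 1*167)/(-19573) = 12815*(-1/33049) + (45 - 167)*(-1/19573) = -12815/33049 - 122*(-1/19573) = -12815/33049 + 122/19573 = -246796017/646868077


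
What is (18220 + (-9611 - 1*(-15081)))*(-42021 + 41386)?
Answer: -15043150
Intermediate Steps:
(18220 + (-9611 - 1*(-15081)))*(-42021 + 41386) = (18220 + (-9611 + 15081))*(-635) = (18220 + 5470)*(-635) = 23690*(-635) = -15043150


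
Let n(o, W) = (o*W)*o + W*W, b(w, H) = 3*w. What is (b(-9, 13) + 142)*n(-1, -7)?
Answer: 4830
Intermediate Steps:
n(o, W) = W² + W*o² (n(o, W) = (W*o)*o + W² = W*o² + W² = W² + W*o²)
(b(-9, 13) + 142)*n(-1, -7) = (3*(-9) + 142)*(-7*(-7 + (-1)²)) = (-27 + 142)*(-7*(-7 + 1)) = 115*(-7*(-6)) = 115*42 = 4830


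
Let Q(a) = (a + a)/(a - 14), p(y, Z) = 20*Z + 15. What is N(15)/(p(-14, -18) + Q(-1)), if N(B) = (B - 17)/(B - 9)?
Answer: 5/5173 ≈ 0.00096656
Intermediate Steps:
p(y, Z) = 15 + 20*Z
Q(a) = 2*a/(-14 + a) (Q(a) = (2*a)/(-14 + a) = 2*a/(-14 + a))
N(B) = (-17 + B)/(-9 + B)
N(15)/(p(-14, -18) + Q(-1)) = ((-17 + 15)/(-9 + 15))/((15 + 20*(-18)) + 2*(-1)/(-14 - 1)) = (-2/6)/((15 - 360) + 2*(-1)/(-15)) = ((⅙)*(-2))/(-345 + 2*(-1)*(-1/15)) = -1/(3*(-345 + 2/15)) = -1/(3*(-5173/15)) = -⅓*(-15/5173) = 5/5173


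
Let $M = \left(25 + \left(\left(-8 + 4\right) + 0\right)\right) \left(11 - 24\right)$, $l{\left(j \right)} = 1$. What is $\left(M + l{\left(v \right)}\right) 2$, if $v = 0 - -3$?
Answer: $-544$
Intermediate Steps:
$v = 3$ ($v = 0 + 3 = 3$)
$M = -273$ ($M = \left(25 + \left(-4 + 0\right)\right) \left(-13\right) = \left(25 - 4\right) \left(-13\right) = 21 \left(-13\right) = -273$)
$\left(M + l{\left(v \right)}\right) 2 = \left(-273 + 1\right) 2 = \left(-272\right) 2 = -544$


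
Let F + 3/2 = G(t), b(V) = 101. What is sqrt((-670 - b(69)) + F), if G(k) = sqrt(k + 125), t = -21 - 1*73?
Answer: sqrt(-3090 + 4*sqrt(31))/2 ≈ 27.694*I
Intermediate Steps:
t = -94 (t = -21 - 73 = -94)
G(k) = sqrt(125 + k)
F = -3/2 + sqrt(31) (F = -3/2 + sqrt(125 - 94) = -3/2 + sqrt(31) ≈ 4.0678)
sqrt((-670 - b(69)) + F) = sqrt((-670 - 1*101) + (-3/2 + sqrt(31))) = sqrt((-670 - 101) + (-3/2 + sqrt(31))) = sqrt(-771 + (-3/2 + sqrt(31))) = sqrt(-1545/2 + sqrt(31))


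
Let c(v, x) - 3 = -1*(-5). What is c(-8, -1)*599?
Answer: 4792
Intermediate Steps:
c(v, x) = 8 (c(v, x) = 3 - 1*(-5) = 3 + 5 = 8)
c(-8, -1)*599 = 8*599 = 4792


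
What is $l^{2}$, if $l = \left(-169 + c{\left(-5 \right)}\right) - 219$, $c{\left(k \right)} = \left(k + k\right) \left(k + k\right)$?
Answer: $82944$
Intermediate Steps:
$c{\left(k \right)} = 4 k^{2}$ ($c{\left(k \right)} = 2 k 2 k = 4 k^{2}$)
$l = -288$ ($l = \left(-169 + 4 \left(-5\right)^{2}\right) - 219 = \left(-169 + 4 \cdot 25\right) - 219 = \left(-169 + 100\right) - 219 = -69 - 219 = -288$)
$l^{2} = \left(-288\right)^{2} = 82944$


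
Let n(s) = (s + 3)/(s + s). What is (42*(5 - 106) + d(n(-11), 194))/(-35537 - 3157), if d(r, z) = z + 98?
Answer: 1975/19347 ≈ 0.10208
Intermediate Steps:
n(s) = (3 + s)/(2*s) (n(s) = (3 + s)/((2*s)) = (3 + s)*(1/(2*s)) = (3 + s)/(2*s))
d(r, z) = 98 + z
(42*(5 - 106) + d(n(-11), 194))/(-35537 - 3157) = (42*(5 - 106) + (98 + 194))/(-35537 - 3157) = (42*(-101) + 292)/(-38694) = (-4242 + 292)*(-1/38694) = -3950*(-1/38694) = 1975/19347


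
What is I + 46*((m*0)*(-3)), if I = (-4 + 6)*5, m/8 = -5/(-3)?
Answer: 10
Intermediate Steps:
m = 40/3 (m = 8*(-5/(-3)) = 8*(-5*(-⅓)) = 8*(5/3) = 40/3 ≈ 13.333)
I = 10 (I = 2*5 = 10)
I + 46*((m*0)*(-3)) = 10 + 46*(((40/3)*0)*(-3)) = 10 + 46*(0*(-3)) = 10 + 46*0 = 10 + 0 = 10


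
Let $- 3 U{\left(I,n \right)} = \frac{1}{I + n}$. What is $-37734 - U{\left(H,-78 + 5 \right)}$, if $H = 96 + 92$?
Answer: $- \frac{13018229}{345} \approx -37734.0$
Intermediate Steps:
$H = 188$
$U{\left(I,n \right)} = - \frac{1}{3 \left(I + n\right)}$
$-37734 - U{\left(H,-78 + 5 \right)} = -37734 - - \frac{1}{3 \cdot 188 + 3 \left(-78 + 5\right)} = -37734 - - \frac{1}{564 + 3 \left(-73\right)} = -37734 - - \frac{1}{564 - 219} = -37734 - - \frac{1}{345} = -37734 + \frac{1}{345} = - \frac{13018229}{345}$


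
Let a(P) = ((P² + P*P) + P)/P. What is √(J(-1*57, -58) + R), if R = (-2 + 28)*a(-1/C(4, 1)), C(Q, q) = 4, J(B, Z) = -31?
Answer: 3*I*√2 ≈ 4.2426*I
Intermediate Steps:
a(P) = (P + 2*P²)/P (a(P) = ((P² + P²) + P)/P = (2*P² + P)/P = (P + 2*P²)/P)
R = 13 (R = (-2 + 28)*(1 + 2*(-1/4)) = 26*(1 + 2*(-1*¼)) = 26*(1 + 2*(-¼)) = 26*(1 - ½) = 26*(½) = 13)
√(J(-1*57, -58) + R) = √(-31 + 13) = √(-18) = 3*I*√2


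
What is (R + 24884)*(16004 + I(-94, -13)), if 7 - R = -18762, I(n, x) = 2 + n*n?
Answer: 1084427826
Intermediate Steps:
I(n, x) = 2 + n²
R = 18769 (R = 7 - 1*(-18762) = 7 + 18762 = 18769)
(R + 24884)*(16004 + I(-94, -13)) = (18769 + 24884)*(16004 + (2 + (-94)²)) = 43653*(16004 + (2 + 8836)) = 43653*(16004 + 8838) = 43653*24842 = 1084427826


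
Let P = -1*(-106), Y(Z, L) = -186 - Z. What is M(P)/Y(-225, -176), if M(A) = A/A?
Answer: 1/39 ≈ 0.025641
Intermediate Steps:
P = 106
M(A) = 1
M(P)/Y(-225, -176) = 1/(-186 - 1*(-225)) = 1/(-186 + 225) = 1/39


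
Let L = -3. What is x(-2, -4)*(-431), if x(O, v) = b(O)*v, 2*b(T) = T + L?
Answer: -4310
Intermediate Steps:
b(T) = -3/2 + T/2 (b(T) = (T - 3)/2 = (-3 + T)/2 = -3/2 + T/2)
x(O, v) = v*(-3/2 + O/2) (x(O, v) = (-3/2 + O/2)*v = v*(-3/2 + O/2))
x(-2, -4)*(-431) = ((½)*(-4)*(-3 - 2))*(-431) = ((½)*(-4)*(-5))*(-431) = 10*(-431) = -4310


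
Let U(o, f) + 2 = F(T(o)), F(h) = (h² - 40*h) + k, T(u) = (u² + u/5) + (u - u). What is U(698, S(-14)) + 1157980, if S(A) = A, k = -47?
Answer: 5937136216199/25 ≈ 2.3749e+11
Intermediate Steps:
T(u) = u² + u/5 (T(u) = (u² + u/5) + 0 = u² + u/5)
F(h) = -47 + h² - 40*h (F(h) = (h² - 40*h) - 47 = -47 + h² - 40*h)
U(o, f) = -49 + o²*(⅕ + o)² - 40*o*(⅕ + o) (U(o, f) = -2 + (-47 + (o*(⅕ + o))² - 40*o*(⅕ + o)) = -2 + (-47 + o²*(⅕ + o)² - 40*o*(⅕ + o)) = -49 + o²*(⅕ + o)² - 40*o*(⅕ + o))
U(698, S(-14)) + 1157980 = (-49 - 8*698*(1 + 5*698) + (1/25)*698²*(1 + 5*698)²) + 1157980 = (-49 - 8*698*(1 + 3490) + (1/25)*487204*(1 + 3490)²) + 1157980 = (-49 - 8*698*3491 + (1/25)*487204*3491²) + 1157980 = (-49 - 19493744 + (1/25)*487204*12187081) + 1157980 = (-49 - 19493744 + 5937594611524/25) + 1157980 = 5937107266699/25 + 1157980 = 5937136216199/25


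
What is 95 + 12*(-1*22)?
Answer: -169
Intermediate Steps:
95 + 12*(-1*22) = 95 + 12*(-22) = 95 - 264 = -169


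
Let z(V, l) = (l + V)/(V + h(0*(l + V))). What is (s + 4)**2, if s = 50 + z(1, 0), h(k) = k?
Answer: 3025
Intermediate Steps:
z(V, l) = (V + l)/V (z(V, l) = (l + V)/(V + 0*(l + V)) = (V + l)/(V + 0*(V + l)) = (V + l)/(V + 0) = (V + l)/V)
s = 51 (s = 50 + (1 + 0)/1 = 50 + 1*1 = 50 + 1 = 51)
(s + 4)**2 = (51 + 4)**2 = 55**2 = 3025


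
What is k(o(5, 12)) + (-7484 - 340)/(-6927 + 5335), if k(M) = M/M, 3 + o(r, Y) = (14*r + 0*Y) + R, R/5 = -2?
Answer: 1177/199 ≈ 5.9146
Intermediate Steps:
R = -10 (R = 5*(-2) = -10)
o(r, Y) = -13 + 14*r (o(r, Y) = -3 + ((14*r + 0*Y) - 10) = -3 + ((14*r + 0) - 10) = -3 + (14*r - 10) = -3 + (-10 + 14*r) = -13 + 14*r)
k(M) = 1
k(o(5, 12)) + (-7484 - 340)/(-6927 + 5335) = 1 + (-7484 - 340)/(-6927 + 5335) = 1 - 7824/(-1592) = 1 - 7824*(-1/1592) = 1 + 978/199 = 1177/199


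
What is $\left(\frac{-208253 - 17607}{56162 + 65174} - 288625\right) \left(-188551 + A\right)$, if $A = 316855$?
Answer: $- \frac{561664053256680}{15167} \approx -3.7032 \cdot 10^{10}$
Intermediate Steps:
$\left(\frac{-208253 - 17607}{56162 + 65174} - 288625\right) \left(-188551 + A\right) = \left(\frac{-208253 - 17607}{56162 + 65174} - 288625\right) \left(-188551 + 316855\right) = \left(- \frac{225860}{121336} - 288625\right) 128304 = \left(\left(-225860\right) \frac{1}{121336} - 288625\right) 128304 = \left(- \frac{56465}{30334} - 288625\right) 128304 = \left(- \frac{8755207215}{30334}\right) 128304 = - \frac{561664053256680}{15167}$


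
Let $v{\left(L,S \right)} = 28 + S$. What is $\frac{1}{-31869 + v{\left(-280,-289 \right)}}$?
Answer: $- \frac{1}{32130} \approx -3.1124 \cdot 10^{-5}$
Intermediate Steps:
$\frac{1}{-31869 + v{\left(-280,-289 \right)}} = \frac{1}{-31869 + \left(28 - 289\right)} = \frac{1}{-31869 - 261} = \frac{1}{-32130} = - \frac{1}{32130}$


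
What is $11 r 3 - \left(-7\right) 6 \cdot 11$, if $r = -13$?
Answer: $33$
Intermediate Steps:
$11 r 3 - \left(-7\right) 6 \cdot 11 = 11 \left(-13\right) 3 - \left(-7\right) 6 \cdot 11 = \left(-143\right) 3 - \left(-42\right) 11 = -429 - -462 = -429 + 462 = 33$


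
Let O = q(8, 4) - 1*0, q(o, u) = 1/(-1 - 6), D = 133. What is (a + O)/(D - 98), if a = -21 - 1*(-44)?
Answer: 32/49 ≈ 0.65306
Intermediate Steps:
q(o, u) = -1/7 (q(o, u) = 1/(-7) = -1/7)
a = 23 (a = -21 + 44 = 23)
O = -1/7 (O = -1/7 - 1*0 = -1/7 + 0 = -1/7 ≈ -0.14286)
(a + O)/(D - 98) = (23 - 1/7)/(133 - 98) = (160/7)/35 = (1/35)*(160/7) = 32/49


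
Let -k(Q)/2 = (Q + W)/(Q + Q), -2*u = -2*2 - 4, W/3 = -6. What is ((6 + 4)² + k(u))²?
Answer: 42849/4 ≈ 10712.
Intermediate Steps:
W = -18 (W = 3*(-6) = -18)
u = 4 (u = -(-2*2 - 4)/2 = -(-4 - 4)/2 = -½*(-8) = 4)
k(Q) = -(-18 + Q)/Q (k(Q) = -2*(Q - 18)/(Q + Q) = -2*(-18 + Q)/(2*Q) = -2*(-18 + Q)*1/(2*Q) = -(-18 + Q)/Q)
((6 + 4)² + k(u))² = ((6 + 4)² + (18 - 1*4)/4)² = (10² + (18 - 4)/4)² = (100 + (¼)*14)² = (100 + 7/2)² = (207/2)² = 42849/4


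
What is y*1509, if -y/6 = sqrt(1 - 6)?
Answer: -9054*I*sqrt(5) ≈ -20245.0*I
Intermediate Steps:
y = -6*I*sqrt(5) (y = -6*sqrt(1 - 6) = -6*I*sqrt(5) ≈ -13.416*I)
y*1509 = -6*I*sqrt(5)*1509 = -9054*I*sqrt(5)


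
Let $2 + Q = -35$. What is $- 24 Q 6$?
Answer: $5328$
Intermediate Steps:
$Q = -37$ ($Q = -2 - 35 = -37$)
$- 24 Q 6 = \left(-24\right) \left(-37\right) 6 = 888 \cdot 6 = 5328$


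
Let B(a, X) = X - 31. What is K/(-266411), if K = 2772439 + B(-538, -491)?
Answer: -2771917/266411 ≈ -10.405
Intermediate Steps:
B(a, X) = -31 + X
K = 2771917 (K = 2772439 + (-31 - 491) = 2772439 - 522 = 2771917)
K/(-266411) = 2771917/(-266411) = 2771917*(-1/266411) = -2771917/266411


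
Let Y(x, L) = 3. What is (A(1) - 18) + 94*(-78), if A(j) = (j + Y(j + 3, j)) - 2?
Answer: -7348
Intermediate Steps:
A(j) = 1 + j (A(j) = (j + 3) - 2 = (3 + j) - 2 = 1 + j)
(A(1) - 18) + 94*(-78) = ((1 + 1) - 18) + 94*(-78) = (2 - 18) - 7332 = -16 - 7332 = -7348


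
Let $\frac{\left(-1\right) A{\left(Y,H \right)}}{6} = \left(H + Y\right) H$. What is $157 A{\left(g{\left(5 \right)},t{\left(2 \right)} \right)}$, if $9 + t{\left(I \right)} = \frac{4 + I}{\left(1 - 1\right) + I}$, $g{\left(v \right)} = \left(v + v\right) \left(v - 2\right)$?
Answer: $135648$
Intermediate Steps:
$g{\left(v \right)} = 2 v \left(-2 + v\right)$
$t{\left(I \right)} = -9 + \frac{4 + I}{I}$ ($t{\left(I \right)} = -9 + \frac{4 + I}{\left(1 - 1\right) + I} = -9 + \frac{4 + I}{0 + I} = -9 + \frac{4 + I}{I}$)
$A{\left(Y,H \right)} = - 6 H \left(H + Y\right)$ ($A{\left(Y,H \right)} = - 6 \left(H + Y\right) H = - 6 H \left(H + Y\right)$)
$157 A{\left(g{\left(5 \right)},t{\left(2 \right)} \right)} = 157 \left(- 6 \left(-8 + \frac{4}{2}\right) \left(\left(-8 + \frac{4}{2}\right) + 2 \cdot 5 \left(-2 + 5\right)\right)\right) = 157 \left(- 6 \left(-8 + 4 \cdot \frac{1}{2}\right) \left(\left(-8 + 4 \cdot \frac{1}{2}\right) + 2 \cdot 5 \cdot 3\right)\right) = 157 \left(- 6 \left(-8 + 2\right) \left(\left(-8 + 2\right) + 30\right)\right) = 157 \left(\left(-6\right) \left(-6\right) \left(-6 + 30\right)\right) = 157 \left(\left(-6\right) \left(-6\right) 24\right) = 157 \cdot 864 = 135648$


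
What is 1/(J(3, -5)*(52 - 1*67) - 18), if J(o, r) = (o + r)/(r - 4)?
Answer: -3/64 ≈ -0.046875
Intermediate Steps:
J(o, r) = (o + r)/(-4 + r)
1/(J(3, -5)*(52 - 1*67) - 18) = 1/(((3 - 5)/(-4 - 5))*(52 - 1*67) - 18) = 1/((-2/(-9))*(52 - 67) - 18) = 1/(-⅑*(-2)*(-15) - 18) = 1/((2/9)*(-15) - 18) = 1/(-10/3 - 18) = 1/(-64/3) = -3/64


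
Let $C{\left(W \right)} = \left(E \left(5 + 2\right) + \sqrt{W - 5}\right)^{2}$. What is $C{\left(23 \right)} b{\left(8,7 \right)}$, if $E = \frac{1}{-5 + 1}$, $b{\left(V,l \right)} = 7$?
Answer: $\frac{2359}{16} - \frac{147 \sqrt{2}}{2} \approx 43.493$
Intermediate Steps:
$E = - \frac{1}{4}$ ($E = \frac{1}{-4} = - \frac{1}{4} \approx -0.25$)
$C{\left(W \right)} = \left(- \frac{7}{4} + \sqrt{-5 + W}\right)^{2}$ ($C{\left(W \right)} = \left(- \frac{5 + 2}{4} + \sqrt{W - 5}\right)^{2} = \left(\left(- \frac{1}{4}\right) 7 + \sqrt{-5 + W}\right)^{2} = \left(- \frac{7}{4} + \sqrt{-5 + W}\right)^{2}$)
$C{\left(23 \right)} b{\left(8,7 \right)} = \frac{\left(-7 + 4 \sqrt{-5 + 23}\right)^{2}}{16} \cdot 7 = \frac{\left(-7 + 4 \sqrt{18}\right)^{2}}{16} \cdot 7 = \frac{\left(-7 + 4 \cdot 3 \sqrt{2}\right)^{2}}{16} \cdot 7 = \frac{\left(-7 + 12 \sqrt{2}\right)^{2}}{16} \cdot 7 = \frac{7 \left(-7 + 12 \sqrt{2}\right)^{2}}{16}$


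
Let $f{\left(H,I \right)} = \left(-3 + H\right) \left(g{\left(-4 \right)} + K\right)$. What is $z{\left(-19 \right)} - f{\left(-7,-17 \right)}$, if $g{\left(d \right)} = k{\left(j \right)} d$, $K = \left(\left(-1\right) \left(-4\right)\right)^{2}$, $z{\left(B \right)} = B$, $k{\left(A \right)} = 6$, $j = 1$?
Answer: $-99$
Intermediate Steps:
$K = 16$ ($K = 4^{2} = 16$)
$g{\left(d \right)} = 6 d$
$f{\left(H,I \right)} = 24 - 8 H$ ($f{\left(H,I \right)} = \left(-3 + H\right) \left(6 \left(-4\right) + 16\right) = \left(-3 + H\right) \left(-24 + 16\right) = \left(-3 + H\right) \left(-8\right) = 24 - 8 H$)
$z{\left(-19 \right)} - f{\left(-7,-17 \right)} = -19 - \left(24 - -56\right) = -19 - \left(24 + 56\right) = -19 - 80 = -99$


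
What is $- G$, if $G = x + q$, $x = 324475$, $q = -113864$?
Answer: $-210611$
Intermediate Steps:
$G = 210611$ ($G = 324475 - 113864 = 210611$)
$- G = \left(-1\right) 210611 = -210611$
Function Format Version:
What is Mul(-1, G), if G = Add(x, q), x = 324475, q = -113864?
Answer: -210611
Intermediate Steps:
G = 210611 (G = Add(324475, -113864) = 210611)
Mul(-1, G) = Mul(-1, 210611) = -210611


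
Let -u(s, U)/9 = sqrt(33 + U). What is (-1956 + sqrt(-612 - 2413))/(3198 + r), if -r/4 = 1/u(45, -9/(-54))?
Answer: -8402415606/13737691765 + 5868*sqrt(1194)/13737691765 + 94505697*I/5495076706 - 33*I*sqrt(1194)/2747538353 ≈ -0.61162 + 0.017198*I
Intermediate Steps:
u(s, U) = -9*sqrt(33 + U)
r = 4*sqrt(1194)/1791 (r = -4*(-1/(9*sqrt(33 - 9/(-54)))) = -4*(-1/(9*sqrt(33 - 9*(-1/54)))) = -4*(-1/(9*sqrt(33 + 1/6))) = -4*(-sqrt(1194)/1791) = -(-4)*sqrt(1194)/1791 = 4*sqrt(1194)/1791 ≈ 0.077173)
(-1956 + sqrt(-612 - 2413))/(3198 + r) = (-1956 + sqrt(-612 - 2413))/(3198 + 4*sqrt(1194)/1791) = (-1956 + sqrt(-3025))/(3198 + 4*sqrt(1194)/1791) = (-1956 + 55*I)/(3198 + 4*sqrt(1194)/1791)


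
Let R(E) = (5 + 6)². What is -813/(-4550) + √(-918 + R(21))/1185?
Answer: 813/4550 + I*√797/1185 ≈ 0.17868 + 0.023824*I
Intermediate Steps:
R(E) = 121 (R(E) = 11² = 121)
-813/(-4550) + √(-918 + R(21))/1185 = -813/(-4550) + √(-918 + 121)/1185 = -813*(-1/4550) + √(-797)*(1/1185) = 813/4550 + (I*√797)*(1/1185) = 813/4550 + I*√797/1185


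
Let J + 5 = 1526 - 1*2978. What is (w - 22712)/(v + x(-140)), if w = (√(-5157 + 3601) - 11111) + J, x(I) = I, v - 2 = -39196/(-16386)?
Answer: 72262260/277759 - 8193*I*√389/555518 ≈ 260.16 - 0.29088*I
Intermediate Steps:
v = 35984/8193 (v = 2 - 39196/(-16386) = 2 - 39196*(-1/16386) = 2 + 19598/8193 = 35984/8193 ≈ 4.3920)
J = -1457 (J = -5 + (1526 - 1*2978) = -5 + (1526 - 2978) = -5 - 1452 = -1457)
w = -12568 + 2*I*√389 (w = (√(-5157 + 3601) - 11111) - 1457 = (√(-1556) - 11111) - 1457 = (2*I*√389 - 11111) - 1457 = (-11111 + 2*I*√389) - 1457 = -12568 + 2*I*√389 ≈ -12568.0 + 39.446*I)
(w - 22712)/(v + x(-140)) = ((-12568 + 2*I*√389) - 22712)/(35984/8193 - 140) = (-35280 + 2*I*√389)/(-1111036/8193) = (-35280 + 2*I*√389)*(-8193/1111036) = 72262260/277759 - 8193*I*√389/555518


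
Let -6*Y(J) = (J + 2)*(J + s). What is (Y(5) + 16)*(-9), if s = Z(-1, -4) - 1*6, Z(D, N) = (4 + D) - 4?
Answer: -165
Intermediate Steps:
Z(D, N) = D
s = -7 (s = -1 - 1*6 = -1 - 6 = -7)
Y(J) = -(-7 + J)*(2 + J)/6 (Y(J) = -(J + 2)*(J - 7)/6 = -(2 + J)*(-7 + J)/6 = -(-7 + J)*(2 + J)/6)
(Y(5) + 16)*(-9) = ((7/3 - ⅙*5² + (⅚)*5) + 16)*(-9) = ((7/3 - ⅙*25 + 25/6) + 16)*(-9) = ((7/3 - 25/6 + 25/6) + 16)*(-9) = (7/3 + 16)*(-9) = (55/3)*(-9) = -165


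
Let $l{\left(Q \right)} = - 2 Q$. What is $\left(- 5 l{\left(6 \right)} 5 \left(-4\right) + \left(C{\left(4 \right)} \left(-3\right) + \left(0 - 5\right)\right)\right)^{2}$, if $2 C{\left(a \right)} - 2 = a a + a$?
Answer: $1532644$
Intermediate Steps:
$C{\left(a \right)} = 1 + \frac{a}{2} + \frac{a^{2}}{2}$ ($C{\left(a \right)} = 1 + \frac{a a + a}{2} = 1 + \frac{a^{2} + a}{2} = 1 + \frac{a + a^{2}}{2} = 1 + \left(\frac{a}{2} + \frac{a^{2}}{2}\right) = 1 + \frac{a}{2} + \frac{a^{2}}{2}$)
$\left(- 5 l{\left(6 \right)} 5 \left(-4\right) + \left(C{\left(4 \right)} \left(-3\right) + \left(0 - 5\right)\right)\right)^{2} = \left(- 5 \left(\left(-2\right) 6\right) 5 \left(-4\right) + \left(\left(1 + \frac{1}{2} \cdot 4 + \frac{4^{2}}{2}\right) \left(-3\right) + \left(0 - 5\right)\right)\right)^{2} = \left(\left(-5\right) \left(-12\right) 5 \left(-4\right) + \left(\left(1 + 2 + \frac{1}{2} \cdot 16\right) \left(-3\right) + \left(0 - 5\right)\right)\right)^{2} = \left(60 \cdot 5 \left(-4\right) + \left(\left(1 + 2 + 8\right) \left(-3\right) - 5\right)\right)^{2} = \left(300 \left(-4\right) + \left(11 \left(-3\right) - 5\right)\right)^{2} = \left(-1200 - 38\right)^{2} = \left(-1238\right)^{2} = 1532644$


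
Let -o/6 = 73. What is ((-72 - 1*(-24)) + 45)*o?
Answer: 1314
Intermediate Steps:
o = -438 (o = -6*73 = -438)
((-72 - 1*(-24)) + 45)*o = ((-72 - 1*(-24)) + 45)*(-438) = ((-72 + 24) + 45)*(-438) = (-48 + 45)*(-438) = -3*(-438) = 1314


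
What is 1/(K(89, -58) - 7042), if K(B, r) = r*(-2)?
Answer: -1/6926 ≈ -0.00014438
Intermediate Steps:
K(B, r) = -2*r
1/(K(89, -58) - 7042) = 1/(-2*(-58) - 7042) = 1/(116 - 7042) = 1/(-6926) = -1/6926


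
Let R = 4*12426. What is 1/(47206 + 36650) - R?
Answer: -4167978623/83856 ≈ -49704.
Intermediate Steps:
R = 49704
1/(47206 + 36650) - R = 1/(47206 + 36650) - 1*49704 = 1/83856 - 49704 = -4167978623/83856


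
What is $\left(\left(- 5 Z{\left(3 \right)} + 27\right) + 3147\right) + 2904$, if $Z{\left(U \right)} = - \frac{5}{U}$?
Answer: $\frac{18259}{3} \approx 6086.3$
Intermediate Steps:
$\left(\left(- 5 Z{\left(3 \right)} + 27\right) + 3147\right) + 2904 = \left(\left(- 5 \left(- \frac{5}{3}\right) + 27\right) + 3147\right) + 2904 = \left(\left(- 5 \left(\left(-5\right) \frac{1}{3}\right) + 27\right) + 3147\right) + 2904 = \left(\left(\left(-5\right) \left(- \frac{5}{3}\right) + 27\right) + 3147\right) + 2904 = \left(\left(\frac{25}{3} + 27\right) + 3147\right) + 2904 = \left(\frac{106}{3} + 3147\right) + 2904 = \frac{9547}{3} + 2904 = \frac{18259}{3}$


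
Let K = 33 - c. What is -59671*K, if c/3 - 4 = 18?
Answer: 1969143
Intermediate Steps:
c = 66 (c = 12 + 3*18 = 12 + 54 = 66)
K = -33 (K = 33 - 1*66 = 33 - 66 = -33)
-59671*K = -59671*(-33) = 1969143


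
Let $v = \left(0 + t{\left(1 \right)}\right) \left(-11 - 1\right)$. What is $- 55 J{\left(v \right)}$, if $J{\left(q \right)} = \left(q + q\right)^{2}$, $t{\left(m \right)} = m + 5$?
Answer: $-1140480$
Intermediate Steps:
$t{\left(m \right)} = 5 + m$
$v = -72$ ($v = \left(0 + \left(5 + 1\right)\right) \left(-11 - 1\right) = \left(0 + 6\right) \left(-12\right) = 6 \left(-12\right) = -72$)
$J{\left(q \right)} = 4 q^{2}$ ($J{\left(q \right)} = \left(2 q\right)^{2} = 4 q^{2}$)
$- 55 J{\left(v \right)} = - 55 \cdot 4 \left(-72\right)^{2} = - 55 \cdot 4 \cdot 5184 = \left(-55\right) 20736 = -1140480$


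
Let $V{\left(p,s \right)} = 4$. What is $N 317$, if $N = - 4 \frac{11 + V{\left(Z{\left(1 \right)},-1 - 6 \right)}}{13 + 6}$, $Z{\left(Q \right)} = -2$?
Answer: $- \frac{19020}{19} \approx -1001.1$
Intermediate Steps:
$N = - \frac{60}{19}$ ($N = - 4 \frac{11 + 4}{13 + 6} = - 4 \cdot \frac{15}{19} = - 4 \cdot 15 \cdot \frac{1}{19} = \left(-4\right) \frac{15}{19} = - \frac{60}{19} \approx -3.1579$)
$N 317 = \left(- \frac{60}{19}\right) 317 = - \frac{19020}{19}$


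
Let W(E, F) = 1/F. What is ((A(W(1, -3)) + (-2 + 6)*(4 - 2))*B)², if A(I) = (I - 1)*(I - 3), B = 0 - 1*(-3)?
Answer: 12544/9 ≈ 1393.8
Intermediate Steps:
B = 3 (B = 0 + 3 = 3)
A(I) = (-1 + I)*(-3 + I)
((A(W(1, -3)) + (-2 + 6)*(4 - 2))*B)² = (((3 + (1/(-3))² - 4/(-3)) + (-2 + 6)*(4 - 2))*3)² = (((3 + (-⅓)² - 4*(-⅓)) + 4*2)*3)² = (((3 + ⅑ + 4/3) + 8)*3)² = ((40/9 + 8)*3)² = ((112/9)*3)² = (112/3)² = 12544/9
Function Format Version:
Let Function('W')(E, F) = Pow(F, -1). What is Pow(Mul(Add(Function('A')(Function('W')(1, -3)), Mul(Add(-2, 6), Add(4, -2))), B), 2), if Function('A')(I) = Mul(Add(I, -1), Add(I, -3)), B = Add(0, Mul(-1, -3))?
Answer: Rational(12544, 9) ≈ 1393.8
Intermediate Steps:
B = 3 (B = Add(0, 3) = 3)
Function('A')(I) = Mul(Add(-1, I), Add(-3, I))
Pow(Mul(Add(Function('A')(Function('W')(1, -3)), Mul(Add(-2, 6), Add(4, -2))), B), 2) = Pow(Mul(Add(Add(3, Pow(Pow(-3, -1), 2), Mul(-4, Pow(-3, -1))), Mul(Add(-2, 6), Add(4, -2))), 3), 2) = Pow(Mul(Add(Add(3, Pow(Rational(-1, 3), 2), Mul(-4, Rational(-1, 3))), Mul(4, 2)), 3), 2) = Pow(Mul(Add(Add(3, Rational(1, 9), Rational(4, 3)), 8), 3), 2) = Pow(Mul(Add(Rational(40, 9), 8), 3), 2) = Pow(Mul(Rational(112, 9), 3), 2) = Pow(Rational(112, 3), 2) = Rational(12544, 9)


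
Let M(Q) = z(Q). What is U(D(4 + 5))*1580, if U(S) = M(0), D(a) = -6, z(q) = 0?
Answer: 0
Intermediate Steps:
M(Q) = 0
U(S) = 0
U(D(4 + 5))*1580 = 0*1580 = 0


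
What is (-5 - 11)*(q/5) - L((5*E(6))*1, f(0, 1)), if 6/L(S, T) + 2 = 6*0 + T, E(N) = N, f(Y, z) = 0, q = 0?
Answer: 3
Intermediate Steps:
L(S, T) = 6/(-2 + T) (L(S, T) = 6/(-2 + (6*0 + T)) = 6/(-2 + (0 + T)) = 6/(-2 + T))
(-5 - 11)*(q/5) - L((5*E(6))*1, f(0, 1)) = (-5 - 11)*(0/5) - 6/(-2 + 0) = -0/5 - 6/(-2) = -16*0 - 6*(-1)/2 = 0 - 1*(-3) = 0 + 3 = 3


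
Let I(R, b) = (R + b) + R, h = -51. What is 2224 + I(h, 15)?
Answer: 2137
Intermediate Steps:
I(R, b) = b + 2*R
2224 + I(h, 15) = 2224 + (15 + 2*(-51)) = 2224 + (15 - 102) = 2224 - 87 = 2137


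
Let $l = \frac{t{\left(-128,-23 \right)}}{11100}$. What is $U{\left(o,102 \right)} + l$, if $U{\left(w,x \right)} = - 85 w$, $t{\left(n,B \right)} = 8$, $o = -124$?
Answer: $\frac{29248502}{2775} \approx 10540.0$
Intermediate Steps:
$l = \frac{2}{2775}$ ($l = \frac{8}{11100} = 8 \cdot \frac{1}{11100} = \frac{2}{2775} \approx 0.00072072$)
$U{\left(o,102 \right)} + l = \left(-85\right) \left(-124\right) + \frac{2}{2775} = 10540 + \frac{2}{2775} = \frac{29248502}{2775}$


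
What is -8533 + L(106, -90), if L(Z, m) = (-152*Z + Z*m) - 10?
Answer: -34195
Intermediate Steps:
L(Z, m) = -10 - 152*Z + Z*m
-8533 + L(106, -90) = -8533 + (-10 - 152*106 + 106*(-90)) = -8533 + (-10 - 16112 - 9540) = -8533 - 25662 = -34195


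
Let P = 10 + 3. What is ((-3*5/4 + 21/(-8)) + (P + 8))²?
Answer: 13689/64 ≈ 213.89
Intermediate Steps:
P = 13
((-3*5/4 + 21/(-8)) + (P + 8))² = ((-3*5/4 + 21/(-8)) + (13 + 8))² = ((-15*¼ + 21*(-⅛)) + 21)² = ((-15/4 - 21/8) + 21)² = (-51/8 + 21)² = (117/8)² = 13689/64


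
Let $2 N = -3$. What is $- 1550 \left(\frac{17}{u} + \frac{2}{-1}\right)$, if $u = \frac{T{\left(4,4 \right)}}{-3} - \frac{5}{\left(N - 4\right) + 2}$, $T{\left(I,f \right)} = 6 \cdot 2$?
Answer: $\frac{120125}{9} \approx 13347.0$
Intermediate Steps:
$N = - \frac{3}{2}$ ($N = \frac{1}{2} \left(-3\right) = - \frac{3}{2} \approx -1.5$)
$T{\left(I,f \right)} = 12$
$u = - \frac{18}{7}$ ($u = \frac{12}{-3} - \frac{5}{\left(- \frac{3}{2} - 4\right) + 2} = 12 \left(- \frac{1}{3}\right) - \frac{5}{- \frac{11}{2} + 2} = -4 - \frac{5}{- \frac{7}{2}} = -4 - - \frac{10}{7} = -4 + \frac{10}{7} = - \frac{18}{7} \approx -2.5714$)
$- 1550 \left(\frac{17}{u} + \frac{2}{-1}\right) = - 1550 \left(\frac{17}{- \frac{18}{7}} + \frac{2}{-1}\right) = - 1550 \left(17 \left(- \frac{7}{18}\right) + 2 \left(-1\right)\right) = - 1550 \left(- \frac{119}{18} - 2\right) = \left(-1550\right) \left(- \frac{155}{18}\right) = \frac{120125}{9}$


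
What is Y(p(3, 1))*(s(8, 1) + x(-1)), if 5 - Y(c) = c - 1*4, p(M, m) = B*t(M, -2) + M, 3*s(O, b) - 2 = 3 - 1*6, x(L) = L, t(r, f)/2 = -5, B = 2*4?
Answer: -344/3 ≈ -114.67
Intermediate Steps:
B = 8
t(r, f) = -10 (t(r, f) = 2*(-5) = -10)
s(O, b) = -1/3 (s(O, b) = 2/3 + (3 - 1*6)/3 = 2/3 + (3 - 6)/3 = 2/3 + (1/3)*(-3) = 2/3 - 1 = -1/3)
p(M, m) = -80 + M (p(M, m) = 8*(-10) + M = -80 + M)
Y(c) = 9 - c (Y(c) = 5 - (c - 1*4) = 5 - (c - 4) = 5 - (-4 + c) = 5 + (4 - c) = 9 - c)
Y(p(3, 1))*(s(8, 1) + x(-1)) = (9 - (-80 + 3))*(-1/3 - 1) = (9 - 1*(-77))*(-4/3) = (9 + 77)*(-4/3) = 86*(-4/3) = -344/3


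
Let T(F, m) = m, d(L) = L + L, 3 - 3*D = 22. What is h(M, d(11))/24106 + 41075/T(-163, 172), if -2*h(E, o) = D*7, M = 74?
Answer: 371309161/1554837 ≈ 238.81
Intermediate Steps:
D = -19/3 (D = 1 - ⅓*22 = 1 - 22/3 = -19/3 ≈ -6.3333)
d(L) = 2*L
h(E, o) = 133/6 (h(E, o) = -(-19)*7/6 = -½*(-133/3) = 133/6)
h(M, d(11))/24106 + 41075/T(-163, 172) = (133/6)/24106 + 41075/172 = (133/6)*(1/24106) + 41075*(1/172) = 133/144636 + 41075/172 = 371309161/1554837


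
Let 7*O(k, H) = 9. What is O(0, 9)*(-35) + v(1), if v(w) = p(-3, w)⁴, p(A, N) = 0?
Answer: -45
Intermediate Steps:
v(w) = 0 (v(w) = 0⁴ = 0)
O(k, H) = 9/7 (O(k, H) = (⅐)*9 = 9/7)
O(0, 9)*(-35) + v(1) = (9/7)*(-35) + 0 = -45 + 0 = -45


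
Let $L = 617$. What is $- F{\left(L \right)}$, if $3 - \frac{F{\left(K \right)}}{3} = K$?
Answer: $1842$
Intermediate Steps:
$F{\left(K \right)} = 9 - 3 K$
$- F{\left(L \right)} = - (9 - 1851) = \left(-1\right) \left(-1842\right) = 1842$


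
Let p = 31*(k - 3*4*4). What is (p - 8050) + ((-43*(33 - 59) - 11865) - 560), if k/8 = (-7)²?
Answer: -8693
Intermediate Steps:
k = 392 (k = 8*(-7)² = 8*49 = 392)
p = 10664 (p = 31*(392 - 3*4*4) = 31*(392 - 12*4) = 31*(392 - 48) = 31*344 = 10664)
(p - 8050) + ((-43*(33 - 59) - 11865) - 560) = (10664 - 8050) + ((-43*(33 - 59) - 11865) - 560) = 2614 + ((-43*(-26) - 11865) - 560) = 2614 + ((1118 - 11865) - 560) = 2614 + (-10747 - 560) = 2614 - 11307 = -8693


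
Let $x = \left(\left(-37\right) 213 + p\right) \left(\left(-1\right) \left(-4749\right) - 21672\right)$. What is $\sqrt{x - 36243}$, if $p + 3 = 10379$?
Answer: $2 i \sqrt{10564782} \approx 6500.7 i$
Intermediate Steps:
$p = 10376$ ($p = -3 + 10379 = 10376$)
$x = -42222885$ ($x = \left(\left(-37\right) 213 + 10376\right) \left(\left(-1\right) \left(-4749\right) - 21672\right) = \left(-7881 + 10376\right) \left(4749 - 21672\right) = 2495 \left(-16923\right) = -42222885$)
$\sqrt{x - 36243} = \sqrt{-42222885 - 36243} = \sqrt{-42259128} = 2 i \sqrt{10564782}$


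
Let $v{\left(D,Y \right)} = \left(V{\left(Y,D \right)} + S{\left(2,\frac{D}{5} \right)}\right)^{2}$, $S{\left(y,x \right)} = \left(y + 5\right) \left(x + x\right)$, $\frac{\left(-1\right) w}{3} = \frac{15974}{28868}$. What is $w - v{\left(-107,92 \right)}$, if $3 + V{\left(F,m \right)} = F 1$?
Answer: $- \frac{2286449733}{51550} \approx -44354.0$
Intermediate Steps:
$w = - \frac{3423}{2062}$ ($w = - 3 \cdot \frac{15974}{28868} = - 3 \cdot 15974 \cdot \frac{1}{28868} = \left(-3\right) \frac{1141}{2062} = - \frac{3423}{2062} \approx -1.66$)
$S{\left(y,x \right)} = 2 x \left(5 + y\right)$ ($S{\left(y,x \right)} = \left(5 + y\right) 2 x = 2 x \left(5 + y\right)$)
$V{\left(F,m \right)} = -3 + F$ ($V{\left(F,m \right)} = -3 + F 1 = -3 + F$)
$v{\left(D,Y \right)} = \left(-3 + Y + \frac{14 D}{5}\right)^{2}$ ($v{\left(D,Y \right)} = \left(\left(-3 + Y\right) + 2 \frac{D}{5} \left(5 + 2\right)\right)^{2} = \left(\left(-3 + Y\right) + 2 D \frac{1}{5} \cdot 7\right)^{2} = \left(\left(-3 + Y\right) + 2 \frac{D}{5} \cdot 7\right)^{2} = \left(\left(-3 + Y\right) + \frac{14 D}{5}\right)^{2} = \left(-3 + Y + \frac{14 D}{5}\right)^{2}$)
$w - v{\left(-107,92 \right)} = - \frac{3423}{2062} - \frac{\left(-15 + 5 \cdot 92 + 14 \left(-107\right)\right)^{2}}{25} = - \frac{3423}{2062} - \frac{\left(-15 + 460 - 1498\right)^{2}}{25} = - \frac{3423}{2062} - \frac{\left(-1053\right)^{2}}{25} = - \frac{3423}{2062} - \frac{1}{25} \cdot 1108809 = - \frac{3423}{2062} - \frac{1108809}{25} = - \frac{2286449733}{51550}$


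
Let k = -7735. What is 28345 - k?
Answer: 36080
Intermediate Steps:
28345 - k = 28345 - 1*(-7735) = 28345 + 7735 = 36080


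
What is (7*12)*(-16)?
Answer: -1344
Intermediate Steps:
(7*12)*(-16) = 84*(-16) = -1344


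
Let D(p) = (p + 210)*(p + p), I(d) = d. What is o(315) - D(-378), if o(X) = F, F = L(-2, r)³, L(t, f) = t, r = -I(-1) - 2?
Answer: -127016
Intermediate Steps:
D(p) = 2*p*(210 + p) (D(p) = (210 + p)*(2*p) = 2*p*(210 + p))
r = -1 (r = -1*(-1) - 2 = 1 - 2 = -1)
F = -8 (F = (-2)³ = -8)
o(X) = -8
o(315) - D(-378) = -8 - 2*(-378)*(210 - 378) = -8 - 2*(-378)*(-168) = -8 - 1*127008 = -8 - 127008 = -127016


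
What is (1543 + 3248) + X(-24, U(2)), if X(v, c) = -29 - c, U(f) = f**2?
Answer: 4758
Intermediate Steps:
(1543 + 3248) + X(-24, U(2)) = (1543 + 3248) + (-29 - 1*2**2) = 4791 + (-29 - 1*4) = 4791 + (-29 - 4) = 4791 - 33 = 4758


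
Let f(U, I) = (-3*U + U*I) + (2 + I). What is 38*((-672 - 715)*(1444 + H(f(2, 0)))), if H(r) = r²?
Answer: -76950760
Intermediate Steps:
f(U, I) = 2 + I - 3*U + I*U (f(U, I) = (-3*U + I*U) + (2 + I) = 2 + I - 3*U + I*U)
38*((-672 - 715)*(1444 + H(f(2, 0)))) = 38*((-672 - 715)*(1444 + (2 + 0 - 3*2 + 0*2)²)) = 38*(-1387*(1444 + (2 + 0 - 6 + 0)²)) = 38*(-1387*(1444 + (-4)²)) = 38*(-1387*(1444 + 16)) = 38*(-1387*1460) = 38*(-2025020) = -76950760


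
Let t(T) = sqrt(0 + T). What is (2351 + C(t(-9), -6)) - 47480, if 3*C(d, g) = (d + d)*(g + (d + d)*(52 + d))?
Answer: -45753 - 48*I ≈ -45753.0 - 48.0*I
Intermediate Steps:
t(T) = sqrt(T)
C(d, g) = 2*d*(g + 2*d*(52 + d))/3 (C(d, g) = ((d + d)*(g + (d + d)*(52 + d)))/3 = ((2*d)*(g + (2*d)*(52 + d)))/3 = ((2*d)*(g + 2*d*(52 + d)))/3 = (2*d*(g + 2*d*(52 + d)))/3 = 2*d*(g + 2*d*(52 + d))/3)
(2351 + C(t(-9), -6)) - 47480 = (2351 + 2*sqrt(-9)*(-6 + 2*(sqrt(-9))**2 + 104*sqrt(-9))/3) - 47480 = (2351 + 2*(3*I)*(-6 + 2*(3*I)**2 + 104*(3*I))/3) - 47480 = (2351 + 2*(3*I)*(-6 + 2*(-9) + 312*I)/3) - 47480 = (2351 + 2*(3*I)*(-6 - 18 + 312*I)/3) - 47480 = (2351 + 2*(3*I)*(-24 + 312*I)/3) - 47480 = (2351 + 2*I*(-24 + 312*I)) - 47480 = -45129 + 2*I*(-24 + 312*I)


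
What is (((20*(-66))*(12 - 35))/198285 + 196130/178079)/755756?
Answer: 134230653/80866795506298 ≈ 1.6599e-6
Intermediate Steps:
(((20*(-66))*(12 - 35))/198285 + 196130/178079)/755756 = (-1320*(-23)*(1/198285) + 196130*(1/178079))*(1/755756) = (30360*(1/198285) + 17830/16189)*(1/755756) = (2024/13219 + 17830/16189)*(1/755756) = (268461306/214002391)*(1/755756) = 134230653/80866795506298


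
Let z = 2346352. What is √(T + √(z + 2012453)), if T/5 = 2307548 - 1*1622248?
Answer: √(3426500 + √4358805) ≈ 1851.6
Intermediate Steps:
T = 3426500 (T = 5*(2307548 - 1*1622248) = 5*(2307548 - 1622248) = 5*685300 = 3426500)
√(T + √(z + 2012453)) = √(3426500 + √(2346352 + 2012453)) = √(3426500 + √4358805)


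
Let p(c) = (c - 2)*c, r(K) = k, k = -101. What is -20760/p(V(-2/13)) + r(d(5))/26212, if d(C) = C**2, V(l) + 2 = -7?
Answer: -181390373/864996 ≈ -209.70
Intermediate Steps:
V(l) = -9 (V(l) = -2 - 7 = -9)
r(K) = -101
p(c) = c*(-2 + c) (p(c) = (-2 + c)*c = c*(-2 + c))
-20760/p(V(-2/13)) + r(d(5))/26212 = -20760*(-1/(9*(-2 - 9))) - 101/26212 = -20760/((-9*(-11))) - 101*1/26212 = -20760/99 - 101/26212 = -20760*1/99 - 101/26212 = -6920/33 - 101/26212 = -181390373/864996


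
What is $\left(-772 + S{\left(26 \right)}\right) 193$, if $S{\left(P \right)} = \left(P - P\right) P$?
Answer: $-148996$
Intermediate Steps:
$S{\left(P \right)} = 0$ ($S{\left(P \right)} = 0 P = 0$)
$\left(-772 + S{\left(26 \right)}\right) 193 = \left(-772 + 0\right) 193 = \left(-772\right) 193 = -148996$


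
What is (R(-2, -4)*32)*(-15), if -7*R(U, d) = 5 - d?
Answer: 4320/7 ≈ 617.14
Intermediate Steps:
R(U, d) = -5/7 + d/7 (R(U, d) = -(5 - d)/7 = -5/7 + d/7)
(R(-2, -4)*32)*(-15) = ((-5/7 + (⅐)*(-4))*32)*(-15) = ((-5/7 - 4/7)*32)*(-15) = -9/7*32*(-15) = -288/7*(-15) = 4320/7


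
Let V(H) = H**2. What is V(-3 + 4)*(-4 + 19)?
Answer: 15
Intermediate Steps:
V(-3 + 4)*(-4 + 19) = (-3 + 4)**2*(-4 + 19) = 1**2*15 = 1*15 = 15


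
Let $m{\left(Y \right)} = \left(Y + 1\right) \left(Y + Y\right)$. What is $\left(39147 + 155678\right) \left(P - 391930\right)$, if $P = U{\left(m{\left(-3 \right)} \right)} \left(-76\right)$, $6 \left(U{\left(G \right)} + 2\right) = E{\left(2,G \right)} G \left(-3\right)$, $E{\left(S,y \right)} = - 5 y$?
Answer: $-81658560850$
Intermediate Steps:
$m{\left(Y \right)} = 2 Y \left(1 + Y\right)$ ($m{\left(Y \right)} = \left(1 + Y\right) 2 Y = 2 Y \left(1 + Y\right)$)
$U{\left(G \right)} = -2 + \frac{5 G^{2}}{2}$ ($U{\left(G \right)} = -2 + \frac{- 5 G G \left(-3\right)}{6} = -2 + \frac{- 5 G^{2} \left(-3\right)}{6} = -2 + \frac{15 G^{2}}{6} = -2 + \frac{5 G^{2}}{2}$)
$P = -27208$ ($P = \left(-2 + \frac{5 \left(2 \left(-3\right) \left(1 - 3\right)\right)^{2}}{2}\right) \left(-76\right) = \left(-2 + \frac{5 \left(2 \left(-3\right) \left(-2\right)\right)^{2}}{2}\right) \left(-76\right) = \left(-2 + \frac{5 \cdot 12^{2}}{2}\right) \left(-76\right) = \left(-2 + \frac{5}{2} \cdot 144\right) \left(-76\right) = \left(-2 + 360\right) \left(-76\right) = 358 \left(-76\right) = -27208$)
$\left(39147 + 155678\right) \left(P - 391930\right) = \left(39147 + 155678\right) \left(-27208 - 391930\right) = 194825 \left(-419138\right) = -81658560850$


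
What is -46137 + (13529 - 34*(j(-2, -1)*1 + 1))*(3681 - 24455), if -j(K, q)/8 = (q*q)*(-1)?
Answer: -274740739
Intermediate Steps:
j(K, q) = 8*q**2 (j(K, q) = -8*q*q*(-1) = -8*q**2*(-1) = -(-8)*q**2 = 8*q**2)
-46137 + (13529 - 34*(j(-2, -1)*1 + 1))*(3681 - 24455) = -46137 + (13529 - 34*((8*(-1)**2)*1 + 1))*(3681 - 24455) = -46137 + (13529 - 34*((8*1)*1 + 1))*(-20774) = -46137 + (13529 - 34*(8*1 + 1))*(-20774) = -46137 + (13529 - 34*(8 + 1))*(-20774) = -46137 + (13529 - 34*9)*(-20774) = -46137 + (13529 - 306)*(-20774) = -46137 + 13223*(-20774) = -46137 - 274694602 = -274740739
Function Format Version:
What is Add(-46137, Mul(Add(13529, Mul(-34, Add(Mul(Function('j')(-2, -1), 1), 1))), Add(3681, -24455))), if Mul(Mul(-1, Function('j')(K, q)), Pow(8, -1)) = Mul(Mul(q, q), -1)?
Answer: -274740739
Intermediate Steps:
Function('j')(K, q) = Mul(8, Pow(q, 2)) (Function('j')(K, q) = Mul(-8, Mul(Mul(q, q), -1)) = Mul(-8, Mul(Pow(q, 2), -1)) = Mul(-8, Mul(-1, Pow(q, 2))) = Mul(8, Pow(q, 2)))
Add(-46137, Mul(Add(13529, Mul(-34, Add(Mul(Function('j')(-2, -1), 1), 1))), Add(3681, -24455))) = Add(-46137, Mul(Add(13529, Mul(-34, Add(Mul(Mul(8, Pow(-1, 2)), 1), 1))), Add(3681, -24455))) = Add(-46137, Mul(Add(13529, Mul(-34, Add(Mul(Mul(8, 1), 1), 1))), -20774)) = Add(-46137, Mul(Add(13529, Mul(-34, Add(Mul(8, 1), 1))), -20774)) = Add(-46137, Mul(Add(13529, Mul(-34, Add(8, 1))), -20774)) = Add(-46137, Mul(Add(13529, Mul(-34, 9)), -20774)) = Add(-46137, Mul(Add(13529, -306), -20774)) = Add(-46137, Mul(13223, -20774)) = Add(-46137, -274694602) = -274740739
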